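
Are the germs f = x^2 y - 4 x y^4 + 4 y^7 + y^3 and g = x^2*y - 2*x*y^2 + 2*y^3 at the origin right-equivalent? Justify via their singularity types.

Yes.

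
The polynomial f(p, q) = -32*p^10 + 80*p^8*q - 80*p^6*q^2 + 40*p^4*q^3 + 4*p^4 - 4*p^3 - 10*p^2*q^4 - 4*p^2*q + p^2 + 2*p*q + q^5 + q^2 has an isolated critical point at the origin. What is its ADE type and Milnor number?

Type A_4, Milnor number mu = 4.

The Hessian of f at 0 is [[2, 2], [2, 2]] with rank 1, so corank 1. A Groebner basis of the Jacobian ideal J(f) in C{p,q} is {p/8 + q^3 - q^2/4 + q/8, p^2 - p/2 - q/2, p*q + p/4 + q^2/2 + q/4}; counting standard monomials gives mu = 4. Corank 1: A-series; mu = 4 gives A_4.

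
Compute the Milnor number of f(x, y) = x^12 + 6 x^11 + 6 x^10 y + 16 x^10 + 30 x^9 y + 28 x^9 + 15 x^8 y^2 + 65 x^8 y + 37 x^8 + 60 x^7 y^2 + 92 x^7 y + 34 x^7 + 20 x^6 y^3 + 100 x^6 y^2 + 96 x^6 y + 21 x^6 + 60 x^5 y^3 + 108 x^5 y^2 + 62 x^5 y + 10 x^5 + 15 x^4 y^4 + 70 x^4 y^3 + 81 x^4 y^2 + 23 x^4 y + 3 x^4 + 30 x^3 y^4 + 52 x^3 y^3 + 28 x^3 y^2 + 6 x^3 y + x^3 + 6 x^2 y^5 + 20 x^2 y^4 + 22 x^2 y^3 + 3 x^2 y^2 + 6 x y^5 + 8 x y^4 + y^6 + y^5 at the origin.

The Hessian of f at 0 is [[0, 0], [0, 0]] with rank 0, so corank 2. A Groebner basis of the Jacobian ideal J(f) in C{x,y} is {-x^2/8 + x*y^3 - x*y^2/4, x^2/2 + x*y^2 + y^4, x^3, x^2*y + x^2/4 + x*y^2/2}; counting standard monomials gives mu = 8. Corank 2; j^3 = x^3 is a perfect cube, so E-series; the 5-jet and mu = 8 give E_8.

8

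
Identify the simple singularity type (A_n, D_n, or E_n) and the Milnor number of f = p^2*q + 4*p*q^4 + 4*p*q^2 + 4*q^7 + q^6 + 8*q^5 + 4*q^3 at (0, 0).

Type D7, Milnor number mu = 7.

The Hessian of f at 0 is [[0, 0], [0, 0]] with rank 0, so corank 2. A Groebner basis of the Jacobian ideal J(f) in C{p,q} is {p*q/2 + q^4 + q^2, p^3 - 4*p^2 - 16*p*q + 8*q^3 - 16*q^2, p^2*q + 4*p^2/3 + 16*p*q/3 - 4*q^3 + 16*q^2/3, -p^2/3 + p*q^2 - 4*p*q/3 + 2*q^3 - 4*q^2/3}; counting standard monomials gives mu = 7. Corank 2; j^3 = q*(p + 2*q)^2 has shape L^2 M (L != M), so D-series; mu = 7 gives D_7.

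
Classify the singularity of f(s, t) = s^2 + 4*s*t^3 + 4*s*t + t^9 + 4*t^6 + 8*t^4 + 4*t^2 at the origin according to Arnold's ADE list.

A_8

The Hessian of f at 0 has rank 1. Corank 1: A-series; mu = 8 gives A_8.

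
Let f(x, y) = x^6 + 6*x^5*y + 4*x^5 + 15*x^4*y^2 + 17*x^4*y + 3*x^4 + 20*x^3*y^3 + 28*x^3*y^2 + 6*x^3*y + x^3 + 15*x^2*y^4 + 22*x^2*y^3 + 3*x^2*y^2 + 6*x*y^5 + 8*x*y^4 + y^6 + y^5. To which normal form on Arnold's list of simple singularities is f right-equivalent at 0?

E_{8}

The Hessian of f at 0 has rank 0. Corank 2; j^3 = x^3 is a perfect cube, so E-series; the 5-jet and mu = 8 give E_8.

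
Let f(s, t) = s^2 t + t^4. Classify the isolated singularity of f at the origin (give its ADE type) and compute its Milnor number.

The Hessian of f at 0 has rank 0. Corank 2; j^3 = s^2*t has shape L^2 M (L != M), so D-series; mu = 5 gives D_5.

Type D_5, Milnor number mu = 5.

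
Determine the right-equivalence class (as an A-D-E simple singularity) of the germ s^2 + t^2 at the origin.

The Hessian of f at 0 is [[2, 0], [0, 2]] with rank 2, so corank 0. A Groebner basis of the Jacobian ideal J(f) in C{s,t} is {s, t}; counting standard monomials gives mu = 1. Corank 0: nondegenerate Morse point, so A_1.

A_1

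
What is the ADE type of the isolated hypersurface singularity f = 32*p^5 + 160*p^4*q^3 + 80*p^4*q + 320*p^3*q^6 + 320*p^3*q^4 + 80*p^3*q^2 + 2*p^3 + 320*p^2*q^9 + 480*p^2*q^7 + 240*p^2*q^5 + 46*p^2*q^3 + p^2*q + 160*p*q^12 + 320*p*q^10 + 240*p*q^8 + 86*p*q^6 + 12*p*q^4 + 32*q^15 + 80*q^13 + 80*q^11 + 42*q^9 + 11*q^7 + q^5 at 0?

D6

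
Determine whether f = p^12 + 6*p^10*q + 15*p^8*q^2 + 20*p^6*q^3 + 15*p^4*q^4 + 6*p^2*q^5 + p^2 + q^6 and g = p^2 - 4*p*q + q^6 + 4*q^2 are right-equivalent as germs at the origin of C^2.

The Hessian of f at 0 has rank 1. Corank 1: A-series; mu = 5 gives A_5. The Hessian of g at 0 has rank 1. Corank 1: A-series; mu = 5 gives A_5. Both have type A_5, hence right-equivalent.

Yes.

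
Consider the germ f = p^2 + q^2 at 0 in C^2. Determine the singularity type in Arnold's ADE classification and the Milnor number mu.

The Hessian of f at 0 has rank 2. Corank 0: nondegenerate Morse point, so A_1.

Type A1, Milnor number mu = 1.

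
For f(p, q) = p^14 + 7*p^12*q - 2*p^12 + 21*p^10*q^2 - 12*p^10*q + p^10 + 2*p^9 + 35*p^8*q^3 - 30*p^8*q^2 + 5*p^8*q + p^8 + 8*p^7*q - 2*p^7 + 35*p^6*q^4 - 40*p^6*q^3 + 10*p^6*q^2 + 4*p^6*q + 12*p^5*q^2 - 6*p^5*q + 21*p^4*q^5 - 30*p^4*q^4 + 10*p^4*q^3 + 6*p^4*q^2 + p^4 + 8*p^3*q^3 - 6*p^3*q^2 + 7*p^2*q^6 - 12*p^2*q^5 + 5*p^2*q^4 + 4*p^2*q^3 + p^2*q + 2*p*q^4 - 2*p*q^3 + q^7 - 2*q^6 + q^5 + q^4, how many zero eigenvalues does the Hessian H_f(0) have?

Hessian at 0 has rank 0.

2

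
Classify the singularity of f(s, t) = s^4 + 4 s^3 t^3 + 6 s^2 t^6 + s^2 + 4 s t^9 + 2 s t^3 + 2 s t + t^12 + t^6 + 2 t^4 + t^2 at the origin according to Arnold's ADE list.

A_3

The Hessian of f at 0 has rank 1. Corank 1: A-series; mu = 3 gives A_3.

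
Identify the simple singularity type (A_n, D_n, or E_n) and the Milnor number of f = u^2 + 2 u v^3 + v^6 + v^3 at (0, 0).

The Hessian of f at 0 is [[2, 0], [0, 0]] with rank 1, so corank 1. A Groebner basis of the Jacobian ideal J(f) in C{u,v} is {v^2, u}; counting standard monomials gives mu = 2. Corank 1: A-series; mu = 2 gives A_2.

Type A_2, Milnor number mu = 2.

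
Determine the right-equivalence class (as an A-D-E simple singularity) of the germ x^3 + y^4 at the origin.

E6

The Hessian of f at 0 has rank 0. Corank 2; j^3 = x^3 is a perfect cube, so E-series; the 4-jet and mu = 6 give E_6.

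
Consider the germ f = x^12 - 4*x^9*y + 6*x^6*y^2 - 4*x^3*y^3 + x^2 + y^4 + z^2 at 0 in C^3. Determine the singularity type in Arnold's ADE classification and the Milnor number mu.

The Hessian of f at 0 has rank 2. Corank 1: A-series; mu = 3 gives A_3.

Type A_{3}, Milnor number mu = 3.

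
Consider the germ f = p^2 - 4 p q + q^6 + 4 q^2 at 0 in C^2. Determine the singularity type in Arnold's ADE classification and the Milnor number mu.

The Hessian of f at 0 is [[2, -4], [-4, 8]] with rank 1, so corank 1. A Groebner basis of the Jacobian ideal J(f) in C{p,q} is {q^5, p - 2*q}; counting standard monomials gives mu = 5. Corank 1: A-series; mu = 5 gives A_5.

Type A5, Milnor number mu = 5.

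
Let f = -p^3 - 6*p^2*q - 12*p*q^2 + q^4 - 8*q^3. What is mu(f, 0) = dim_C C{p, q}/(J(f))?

6

The Hessian of f at 0 has rank 0. Corank 2; j^3 = -(p + 2*q)^3 is a perfect cube, so E-series; the 4-jet and mu = 6 give E_6.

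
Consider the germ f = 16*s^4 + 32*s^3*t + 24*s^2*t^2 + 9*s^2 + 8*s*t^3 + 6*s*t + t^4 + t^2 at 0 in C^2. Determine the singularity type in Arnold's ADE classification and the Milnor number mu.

The Hessian of f at 0 has rank 1. Corank 1: A-series; mu = 3 gives A_3.

Type A_{3}, Milnor number mu = 3.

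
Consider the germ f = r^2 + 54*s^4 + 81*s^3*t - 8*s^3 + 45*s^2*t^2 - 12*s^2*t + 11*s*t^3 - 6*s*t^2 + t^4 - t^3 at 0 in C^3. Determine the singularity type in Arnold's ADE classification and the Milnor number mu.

The Hessian of f at 0 is [[0, 0, 0], [0, 0, 0], [0, 0, 2]] with rank 1, so corank 2. A Groebner basis of the Jacobian ideal J(f) in C{s,t,r} is {256*s^2/3 + 256*s*t/3 + t^4 + 8*t^3/9 + 64*t^2/3, s^3 - 20*s^2/3 - 20*s*t/3 + t^3/18 - 5*t^2/3, s^2*t + 88*s^2/9 + 88*s*t/9 - 4*t^3/27 + 22*t^2/9, -32*s^2/3 + s*t^2 - 32*s*t/3 + 7*t^3/18 - 8*t^2/3, r}; counting standard monomials gives mu = 7. Corank 2; j^3 = -(2*s + t)^3 is a perfect cube, so E-series; the 4-jet and mu = 7 give E_7.

Type E_{7}, Milnor number mu = 7.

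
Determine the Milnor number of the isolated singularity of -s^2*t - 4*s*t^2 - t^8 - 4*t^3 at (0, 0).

9

The Hessian of f at 0 is [[0, 0], [0, 0]] with rank 0, so corank 2. A Groebner basis of the Jacobian ideal J(f) in C{s,t} is {s^2/8 + t^7 - t^2/2, s^3 + 8*t^3, s*t + 2*t^2}; counting standard monomials gives mu = 9. Corank 2; j^3 = -t*(s + 2*t)^2 has shape L^2 M (L != M), so D-series; mu = 9 gives D_9.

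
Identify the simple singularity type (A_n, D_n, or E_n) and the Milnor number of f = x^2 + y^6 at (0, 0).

Type A5, Milnor number mu = 5.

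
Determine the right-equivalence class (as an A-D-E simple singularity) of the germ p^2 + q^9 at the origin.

A_{8}

The Hessian of f at 0 has rank 1. Corank 1: A-series; mu = 8 gives A_8.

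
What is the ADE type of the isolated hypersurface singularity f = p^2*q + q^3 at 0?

The Hessian of f at 0 has rank 0. Corank 2; j^3 = q*(p^2 + q^2) splits into three distinct lines over C (the quadratic factor has nonzero discriminant), so D_4.

D_{4}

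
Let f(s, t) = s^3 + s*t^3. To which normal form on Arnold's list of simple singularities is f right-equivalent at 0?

E_7

The Hessian of f at 0 is [[0, 0], [0, 0]] with rank 0, so corank 2. A Groebner basis of the Jacobian ideal J(f) in C{s,t} is {s^3, s*t^2, 3*s^2 + t^3}; counting standard monomials gives mu = 7. Corank 2; j^3 = s^3 is a perfect cube, so E-series; the 4-jet and mu = 7 give E_7.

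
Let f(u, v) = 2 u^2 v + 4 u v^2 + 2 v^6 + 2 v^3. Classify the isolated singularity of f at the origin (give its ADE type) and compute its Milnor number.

Type D_{7}, Milnor number mu = 7.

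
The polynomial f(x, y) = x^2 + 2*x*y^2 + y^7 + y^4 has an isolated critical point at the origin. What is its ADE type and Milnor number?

The Hessian of f at 0 is [[2, 0], [0, 0]] with rank 1, so corank 1. A Groebner basis of the Jacobian ideal J(f) in C{x,y} is {x^3, x + y^2}; counting standard monomials gives mu = 6. Corank 1: A-series; mu = 6 gives A_6.

Type A_{6}, Milnor number mu = 6.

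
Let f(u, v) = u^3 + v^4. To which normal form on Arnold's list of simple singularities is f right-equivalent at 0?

E_{6}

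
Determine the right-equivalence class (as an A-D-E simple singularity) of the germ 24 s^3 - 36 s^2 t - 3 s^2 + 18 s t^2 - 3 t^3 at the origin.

The Hessian of f at 0 is [[-6, 0], [0, 0]] with rank 1, so corank 1. A Groebner basis of the Jacobian ideal J(f) in C{s,t} is {t^2, s}; counting standard monomials gives mu = 2. Corank 1: A-series; mu = 2 gives A_2.

A_{2}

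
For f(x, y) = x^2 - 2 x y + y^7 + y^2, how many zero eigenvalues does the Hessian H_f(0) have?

Hessian at 0 has rank 1.

1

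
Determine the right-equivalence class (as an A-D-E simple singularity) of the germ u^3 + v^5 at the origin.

E8

The Hessian of f at 0 is [[0, 0], [0, 0]] with rank 0, so corank 2. A Groebner basis of the Jacobian ideal J(f) in C{u,v} is {v^4, u^2}; counting standard monomials gives mu = 8. Corank 2; j^3 = u^3 is a perfect cube, so E-series; the 5-jet and mu = 8 give E_8.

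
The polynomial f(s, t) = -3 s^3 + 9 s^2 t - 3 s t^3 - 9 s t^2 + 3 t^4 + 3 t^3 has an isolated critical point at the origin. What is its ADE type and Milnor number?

Type E_7, Milnor number mu = 7.

The Hessian of f at 0 has rank 0. Corank 2; j^3 = -3*(s - t)^3 is a perfect cube, so E-series; the 4-jet and mu = 7 give E_7.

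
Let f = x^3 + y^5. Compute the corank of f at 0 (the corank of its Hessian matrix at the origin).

The Hessian at 0 is [[0, 0], [0, 0]] of rank 0; hence corank 2.

2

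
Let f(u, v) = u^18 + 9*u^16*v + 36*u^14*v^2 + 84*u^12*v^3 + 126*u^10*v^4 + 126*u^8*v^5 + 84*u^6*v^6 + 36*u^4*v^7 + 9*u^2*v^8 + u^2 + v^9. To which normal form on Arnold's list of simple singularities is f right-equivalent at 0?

A_{8}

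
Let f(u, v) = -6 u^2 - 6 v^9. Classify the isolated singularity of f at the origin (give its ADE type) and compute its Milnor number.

Type A_{8}, Milnor number mu = 8.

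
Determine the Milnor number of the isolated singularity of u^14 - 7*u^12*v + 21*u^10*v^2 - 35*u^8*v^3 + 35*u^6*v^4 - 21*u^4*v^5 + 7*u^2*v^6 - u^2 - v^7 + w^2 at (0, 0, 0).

The Hessian of f at 0 has rank 2. Corank 1: A-series; mu = 6 gives A_6.

6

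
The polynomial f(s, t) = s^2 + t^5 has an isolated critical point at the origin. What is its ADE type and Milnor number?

Type A_{4}, Milnor number mu = 4.

The Hessian of f at 0 is [[2, 0], [0, 0]] with rank 1, so corank 1. A Groebner basis of the Jacobian ideal J(f) in C{s,t} is {t^4, s}; counting standard monomials gives mu = 4. Corank 1: A-series; mu = 4 gives A_4.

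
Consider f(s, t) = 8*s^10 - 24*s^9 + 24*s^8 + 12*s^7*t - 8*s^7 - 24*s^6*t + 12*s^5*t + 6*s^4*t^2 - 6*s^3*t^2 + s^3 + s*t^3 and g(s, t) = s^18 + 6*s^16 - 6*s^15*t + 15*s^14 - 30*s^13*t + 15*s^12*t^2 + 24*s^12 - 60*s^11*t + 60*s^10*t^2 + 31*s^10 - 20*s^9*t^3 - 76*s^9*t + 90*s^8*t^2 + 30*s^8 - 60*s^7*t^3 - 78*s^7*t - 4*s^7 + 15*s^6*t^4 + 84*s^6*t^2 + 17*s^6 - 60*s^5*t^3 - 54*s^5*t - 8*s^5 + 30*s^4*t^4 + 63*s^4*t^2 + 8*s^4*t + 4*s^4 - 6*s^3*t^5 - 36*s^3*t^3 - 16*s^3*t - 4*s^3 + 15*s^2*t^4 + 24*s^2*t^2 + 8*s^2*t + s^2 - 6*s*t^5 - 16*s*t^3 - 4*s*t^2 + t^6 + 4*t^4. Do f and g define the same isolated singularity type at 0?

No.

The Hessian of f at 0 has rank 0. Corank 2; j^3 = s^3 is a perfect cube, so E-series; the 4-jet and mu = 7 give E_7. The Hessian of g at 0 has rank 1. Corank 1: A-series; mu = 5 gives A_5. f is E_7 but g is A_5, hence not right-equivalent.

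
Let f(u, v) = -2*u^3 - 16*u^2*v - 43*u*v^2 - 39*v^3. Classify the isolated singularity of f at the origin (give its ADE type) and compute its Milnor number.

Type D_4, Milnor number mu = 4.

The Hessian of f at 0 is [[0, 0], [0, 0]] with rank 0, so corank 2. A Groebner basis of the Jacobian ideal J(f) in C{u,v} is {v^3, u^2 - 23*v^2/2, u*v + 7*v^2/2}; counting standard monomials gives mu = 4. Corank 2; j^3 = -(u + 3*v)*(2*u^2 + 10*u*v + 13*v^2) splits into three distinct lines over C (the quadratic factor has nonzero discriminant), so D_4.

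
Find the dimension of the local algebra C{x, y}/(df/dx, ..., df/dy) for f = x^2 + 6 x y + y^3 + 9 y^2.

2

The Hessian of f at 0 has rank 1. Corank 1: A-series; mu = 2 gives A_2.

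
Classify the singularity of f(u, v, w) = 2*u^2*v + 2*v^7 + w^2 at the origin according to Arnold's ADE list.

D_8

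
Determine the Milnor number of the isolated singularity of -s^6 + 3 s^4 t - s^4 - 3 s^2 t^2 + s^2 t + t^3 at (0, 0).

4

The Hessian of f at 0 is [[0, 0], [0, 0]] with rank 0, so corank 2. A Groebner basis of the Jacobian ideal J(f) in C{s,t} is {t^3, s^2 + 3*t^2, s*t}; counting standard monomials gives mu = 4. Corank 2; j^3 = t*(s^2 + t^2) splits into three distinct lines over C (the quadratic factor has nonzero discriminant), so D_4.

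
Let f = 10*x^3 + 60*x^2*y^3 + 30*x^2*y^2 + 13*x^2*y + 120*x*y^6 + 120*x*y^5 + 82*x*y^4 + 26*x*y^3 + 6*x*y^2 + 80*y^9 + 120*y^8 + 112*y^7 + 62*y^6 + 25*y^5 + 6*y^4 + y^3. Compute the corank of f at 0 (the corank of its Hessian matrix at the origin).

2

Hessian at 0 has rank 0.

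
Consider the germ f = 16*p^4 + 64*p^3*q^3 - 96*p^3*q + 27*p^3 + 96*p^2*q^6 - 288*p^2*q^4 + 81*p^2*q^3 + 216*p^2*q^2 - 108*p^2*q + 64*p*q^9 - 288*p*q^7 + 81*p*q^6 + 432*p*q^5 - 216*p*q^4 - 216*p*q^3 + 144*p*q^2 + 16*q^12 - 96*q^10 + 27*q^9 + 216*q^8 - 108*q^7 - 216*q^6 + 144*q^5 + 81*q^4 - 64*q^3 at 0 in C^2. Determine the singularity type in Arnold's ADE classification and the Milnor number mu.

Type E_{6}, Milnor number mu = 6.

The Hessian of f at 0 is [[0, 0], [0, 0]] with rank 0, so corank 2. A Groebner basis of the Jacobian ideal J(f) in C{p,q} is {q^4, p*q^2 - 25*q^3/18, p^2 - 8*p*q/3 + 16*q^2/9}; counting standard monomials gives mu = 6. Corank 2; j^3 = (3*p - 4*q)^3 is a perfect cube, so E-series; the 4-jet and mu = 6 give E_6.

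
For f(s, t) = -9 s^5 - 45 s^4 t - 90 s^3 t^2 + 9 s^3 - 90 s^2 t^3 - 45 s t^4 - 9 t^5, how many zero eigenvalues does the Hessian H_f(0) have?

The Hessian at 0 is [[0, 0], [0, 0]] of rank 0; hence corank 2.

2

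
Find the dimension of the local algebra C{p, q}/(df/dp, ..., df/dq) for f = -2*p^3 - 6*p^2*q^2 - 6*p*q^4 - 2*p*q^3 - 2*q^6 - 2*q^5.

The Hessian of f at 0 is [[0, 0], [0, 0]] with rank 0, so corank 2. A Groebner basis of the Jacobian ideal J(f) in C{p,q} is {-p^2 + q^4 - q^3/3, p^3, p^2*q + p^2/3 + q^3/9, p^2 + p*q^2 + q^3/3}; counting standard monomials gives mu = 7. Corank 2; j^3 = -2*p^3 is a perfect cube, so E-series; the 4-jet and mu = 7 give E_7.

7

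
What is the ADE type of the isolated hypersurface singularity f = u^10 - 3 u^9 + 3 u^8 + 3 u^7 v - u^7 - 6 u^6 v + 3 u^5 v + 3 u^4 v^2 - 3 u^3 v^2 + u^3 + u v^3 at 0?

The Hessian of f at 0 has rank 0. Corank 2; j^3 = u^3 is a perfect cube, so E-series; the 4-jet and mu = 7 give E_7.

E_{7}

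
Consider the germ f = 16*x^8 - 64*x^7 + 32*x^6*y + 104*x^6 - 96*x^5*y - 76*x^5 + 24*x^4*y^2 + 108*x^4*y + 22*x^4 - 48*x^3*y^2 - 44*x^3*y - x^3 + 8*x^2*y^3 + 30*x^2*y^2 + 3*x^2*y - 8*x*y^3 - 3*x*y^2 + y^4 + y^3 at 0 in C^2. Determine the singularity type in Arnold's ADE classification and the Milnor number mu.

Type E_{6}, Milnor number mu = 6.

The Hessian of f at 0 is [[0, 0], [0, 0]] with rank 0, so corank 2. A Groebner basis of the Jacobian ideal J(f) in C{x,y} is {x^3 + 3*x^2/4 - 3*x*y/2 + 3*y^2/4, x^2*y + x^2 - 2*x*y + y^2, 5*x^2/4 + x*y^2 - 5*x*y/2 + 5*y^2/4, 3*x^2/2 - 3*x*y + y^3 + 3*y^2/2}; counting standard monomials gives mu = 6. Corank 2; j^3 = -(x - y)^3 is a perfect cube, so E-series; the 4-jet and mu = 6 give E_6.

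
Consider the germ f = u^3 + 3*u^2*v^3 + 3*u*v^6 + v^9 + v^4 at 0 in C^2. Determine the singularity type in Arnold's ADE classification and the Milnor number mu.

The Hessian of f at 0 has rank 0. Corank 2; j^3 = u^3 is a perfect cube, so E-series; the 4-jet and mu = 6 give E_6.

Type E_{6}, Milnor number mu = 6.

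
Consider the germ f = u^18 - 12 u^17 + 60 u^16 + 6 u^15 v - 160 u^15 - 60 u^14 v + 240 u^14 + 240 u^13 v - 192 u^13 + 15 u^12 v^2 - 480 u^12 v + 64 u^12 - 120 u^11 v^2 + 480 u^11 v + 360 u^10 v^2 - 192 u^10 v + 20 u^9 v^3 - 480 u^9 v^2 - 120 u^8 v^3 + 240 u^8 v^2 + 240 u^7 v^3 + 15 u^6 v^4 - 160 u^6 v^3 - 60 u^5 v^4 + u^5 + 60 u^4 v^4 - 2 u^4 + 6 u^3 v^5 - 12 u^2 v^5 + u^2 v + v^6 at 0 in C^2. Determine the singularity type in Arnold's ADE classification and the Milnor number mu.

Type D_7, Milnor number mu = 7.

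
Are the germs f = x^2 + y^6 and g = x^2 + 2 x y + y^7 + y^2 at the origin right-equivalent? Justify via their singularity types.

No.

The Hessian of f at 0 has rank 1. Corank 1: A-series; mu = 5 gives A_5. The Hessian of g at 0 has rank 1. Corank 1: A-series; mu = 6 gives A_6. f is A_5 but g is A_6, hence not right-equivalent.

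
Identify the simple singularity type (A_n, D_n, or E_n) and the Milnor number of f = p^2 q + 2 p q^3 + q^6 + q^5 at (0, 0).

The Hessian of f at 0 is [[0, 0], [0, 0]] with rank 0, so corank 2. A Groebner basis of the Jacobian ideal J(f) in C{p,q} is {p^3, p^2*q + p^2/6 + p*q^2/6, p*q + q^3}; counting standard monomials gives mu = 7. Corank 2; j^3 = p^2*q has shape L^2 M (L != M), so D-series; mu = 7 gives D_7.

Type D7, Milnor number mu = 7.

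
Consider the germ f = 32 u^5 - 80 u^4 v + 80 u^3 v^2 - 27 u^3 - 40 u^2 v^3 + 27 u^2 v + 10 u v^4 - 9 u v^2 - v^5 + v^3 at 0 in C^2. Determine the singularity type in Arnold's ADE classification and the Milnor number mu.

Type E_{8}, Milnor number mu = 8.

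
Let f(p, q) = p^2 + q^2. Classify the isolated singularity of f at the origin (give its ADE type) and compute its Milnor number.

The Hessian of f at 0 is [[2, 0], [0, 2]] with rank 2, so corank 0. A Groebner basis of the Jacobian ideal J(f) in C{p,q} is {p, q}; counting standard monomials gives mu = 1. Corank 0: nondegenerate Morse point, so A_1.

Type A_{1}, Milnor number mu = 1.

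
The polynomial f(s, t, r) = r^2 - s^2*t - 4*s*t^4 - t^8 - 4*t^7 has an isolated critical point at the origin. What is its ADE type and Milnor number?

Type D9, Milnor number mu = 9.

The Hessian of f at 0 has rank 1. Corank 2; j^3 = -s^2*t has shape L^2 M (L != M), so D-series; mu = 9 gives D_9.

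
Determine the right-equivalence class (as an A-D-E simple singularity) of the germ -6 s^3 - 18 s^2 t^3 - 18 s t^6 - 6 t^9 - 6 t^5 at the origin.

E_8

The Hessian of f at 0 has rank 0. Corank 2; j^3 = -6*s^3 is a perfect cube, so E-series; the 5-jet and mu = 8 give E_8.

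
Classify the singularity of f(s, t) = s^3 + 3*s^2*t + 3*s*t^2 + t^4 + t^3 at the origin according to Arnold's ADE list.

E6

The Hessian of f at 0 is [[0, 0], [0, 0]] with rank 0, so corank 2. A Groebner basis of the Jacobian ideal J(f) in C{s,t} is {t^3, s^2 + 2*s*t + t^2}; counting standard monomials gives mu = 6. Corank 2; j^3 = (s + t)^3 is a perfect cube, so E-series; the 4-jet and mu = 6 give E_6.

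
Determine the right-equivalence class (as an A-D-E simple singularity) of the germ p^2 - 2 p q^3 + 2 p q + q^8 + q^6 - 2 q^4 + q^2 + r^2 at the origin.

A_7

The Hessian of f at 0 has rank 2. Corank 1: A-series; mu = 7 gives A_7.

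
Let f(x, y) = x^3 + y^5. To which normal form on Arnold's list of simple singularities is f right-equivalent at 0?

The Hessian of f at 0 has rank 0. Corank 2; j^3 = x^3 is a perfect cube, so E-series; the 5-jet and mu = 8 give E_8.

E_{8}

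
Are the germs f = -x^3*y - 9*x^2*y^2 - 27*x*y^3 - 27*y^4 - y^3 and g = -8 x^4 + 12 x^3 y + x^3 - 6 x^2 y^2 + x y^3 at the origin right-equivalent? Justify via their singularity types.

The Hessian of f at 0 is [[0, 0], [0, 0]] with rank 0, so corank 2. A Groebner basis of the Jacobian ideal J(f) in C{x,y} is {x^3 - 27*x*y^2 + 3*y^2, x^2*y + 6*x*y^2, y^3}; counting standard monomials gives mu = 7. Corank 2; j^3 = -y^3 is a perfect cube, so E-series; the 4-jet and mu = 7 give E_7. The Hessian of g at 0 is [[0, 0], [0, 0]] with rank 0, so corank 2. A Groebner basis of the Jacobian ideal J(g) in C{x,y} is {3*x^2/4 + y^4 + y^3/4, x^3, x^2*y - x^2/4 - y^3/12, -x^2 + x*y^2 - y^3/3}; counting standard monomials gives mu = 7. Corank 2; j^3 = x^3 is a perfect cube, so E-series; the 4-jet and mu = 7 give E_7. Both have type E_7, hence right-equivalent.

Yes.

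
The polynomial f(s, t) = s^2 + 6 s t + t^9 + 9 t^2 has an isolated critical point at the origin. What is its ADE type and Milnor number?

Type A_8, Milnor number mu = 8.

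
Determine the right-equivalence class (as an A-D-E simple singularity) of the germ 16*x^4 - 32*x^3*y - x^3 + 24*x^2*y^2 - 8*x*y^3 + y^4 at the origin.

E_{6}

The Hessian of f at 0 has rank 0. Corank 2; j^3 = -x^3 is a perfect cube, so E-series; the 4-jet and mu = 6 give E_6.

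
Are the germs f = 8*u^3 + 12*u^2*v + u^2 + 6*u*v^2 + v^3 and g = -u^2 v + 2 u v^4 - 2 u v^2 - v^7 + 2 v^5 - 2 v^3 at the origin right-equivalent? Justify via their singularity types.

No.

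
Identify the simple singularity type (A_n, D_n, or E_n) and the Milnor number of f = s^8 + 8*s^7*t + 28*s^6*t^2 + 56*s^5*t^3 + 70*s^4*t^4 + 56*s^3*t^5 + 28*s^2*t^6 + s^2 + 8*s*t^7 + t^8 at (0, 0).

Type A_{7}, Milnor number mu = 7.

The Hessian of f at 0 has rank 1. Corank 1: A-series; mu = 7 gives A_7.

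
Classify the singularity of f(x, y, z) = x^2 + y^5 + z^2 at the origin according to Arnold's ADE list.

A4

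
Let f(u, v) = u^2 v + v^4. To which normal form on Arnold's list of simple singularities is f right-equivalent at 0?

D5

The Hessian of f at 0 is [[0, 0], [0, 0]] with rank 0, so corank 2. A Groebner basis of the Jacobian ideal J(f) in C{u,v} is {u^3, u^2/4 + v^3, u*v}; counting standard monomials gives mu = 5. Corank 2; j^3 = u^2*v has shape L^2 M (L != M), so D-series; mu = 5 gives D_5.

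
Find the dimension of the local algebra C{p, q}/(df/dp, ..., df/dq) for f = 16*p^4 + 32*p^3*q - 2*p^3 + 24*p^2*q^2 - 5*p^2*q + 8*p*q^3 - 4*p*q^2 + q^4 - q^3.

5

The Hessian of f at 0 has rank 0. Corank 2; j^3 = -(p + q)^2*(2*p + q) has shape L^2 M (L != M), so D-series; mu = 5 gives D_5.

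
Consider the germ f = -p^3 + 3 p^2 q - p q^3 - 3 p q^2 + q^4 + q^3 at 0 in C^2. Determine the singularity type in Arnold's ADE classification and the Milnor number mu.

Type E_{7}, Milnor number mu = 7.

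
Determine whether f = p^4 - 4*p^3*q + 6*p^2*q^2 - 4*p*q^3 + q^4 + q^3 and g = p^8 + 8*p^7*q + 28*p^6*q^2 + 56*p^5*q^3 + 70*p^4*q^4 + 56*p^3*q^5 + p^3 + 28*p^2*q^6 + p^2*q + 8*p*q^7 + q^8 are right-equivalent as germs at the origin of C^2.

The Hessian of f at 0 is [[0, 0], [0, 0]] with rank 0, so corank 2. A Groebner basis of the Jacobian ideal J(f) in C{p,q} is {p^3 - 3*p^2*q, q^2}; counting standard monomials gives mu = 6. Corank 2; j^3 = q^3 is a perfect cube, so E-series; the 4-jet and mu = 6 give E_6. The Hessian of g at 0 is [[0, 0], [0, 0]] with rank 0, so corank 2. A Groebner basis of the Jacobian ideal J(g) in C{p,q} is {-p*q/8 + q^7, p*q^2, p^2 + p*q}; counting standard monomials gives mu = 9. Corank 2; j^3 = p^2*(p + q) has shape L^2 M (L != M), so D-series; mu = 9 gives D_9. f is E_6 but g is D_9, hence not right-equivalent.

No.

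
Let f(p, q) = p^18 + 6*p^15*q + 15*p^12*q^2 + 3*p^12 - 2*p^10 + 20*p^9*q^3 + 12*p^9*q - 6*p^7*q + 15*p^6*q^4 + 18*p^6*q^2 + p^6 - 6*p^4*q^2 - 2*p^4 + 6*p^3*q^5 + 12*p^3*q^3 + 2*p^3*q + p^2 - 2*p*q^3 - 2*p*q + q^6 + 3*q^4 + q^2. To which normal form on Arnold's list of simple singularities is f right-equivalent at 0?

The Hessian of f at 0 has rank 1. Corank 1: A-series; mu = 3 gives A_3.

A3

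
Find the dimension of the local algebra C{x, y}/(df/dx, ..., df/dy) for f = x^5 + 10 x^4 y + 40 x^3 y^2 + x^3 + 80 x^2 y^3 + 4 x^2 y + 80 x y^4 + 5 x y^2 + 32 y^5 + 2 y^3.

The Hessian of f at 0 is [[0, 0], [0, 0]] with rank 0, so corank 2. A Groebner basis of the Jacobian ideal J(f) in C{x,y} is {-x*y/5 + y^4 - y^2/5, x*y^2 + y^3, x^2 + 3*x*y + 2*y^2}; counting standard monomials gives mu = 6. Corank 2; j^3 = (x + y)^2*(x + 2*y) has shape L^2 M (L != M), so D-series; mu = 6 gives D_6.

6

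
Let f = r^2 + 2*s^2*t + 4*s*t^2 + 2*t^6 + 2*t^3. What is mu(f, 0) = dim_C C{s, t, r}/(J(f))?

The Hessian of f at 0 has rank 1. Corank 2; j^3 = 2*t*(s + t)^2 has shape L^2 M (L != M), so D-series; mu = 7 gives D_7.

7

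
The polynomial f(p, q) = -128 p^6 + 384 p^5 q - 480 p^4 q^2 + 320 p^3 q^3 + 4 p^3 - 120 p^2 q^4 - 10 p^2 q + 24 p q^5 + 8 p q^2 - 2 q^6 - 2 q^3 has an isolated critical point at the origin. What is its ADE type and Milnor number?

Type D_7, Milnor number mu = 7.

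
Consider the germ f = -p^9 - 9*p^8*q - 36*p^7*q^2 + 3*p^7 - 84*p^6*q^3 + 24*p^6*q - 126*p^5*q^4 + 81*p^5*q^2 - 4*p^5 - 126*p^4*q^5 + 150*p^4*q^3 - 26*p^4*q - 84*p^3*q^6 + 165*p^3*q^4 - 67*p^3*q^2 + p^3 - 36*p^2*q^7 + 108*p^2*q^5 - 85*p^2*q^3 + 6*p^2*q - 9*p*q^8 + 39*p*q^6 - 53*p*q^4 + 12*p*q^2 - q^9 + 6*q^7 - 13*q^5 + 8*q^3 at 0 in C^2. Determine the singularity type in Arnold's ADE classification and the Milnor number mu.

The Hessian of f at 0 has rank 0. Corank 2; j^3 = (p + 2*q)^3 is a perfect cube, so E-series; the 5-jet and mu = 8 give E_8.

Type E_8, Milnor number mu = 8.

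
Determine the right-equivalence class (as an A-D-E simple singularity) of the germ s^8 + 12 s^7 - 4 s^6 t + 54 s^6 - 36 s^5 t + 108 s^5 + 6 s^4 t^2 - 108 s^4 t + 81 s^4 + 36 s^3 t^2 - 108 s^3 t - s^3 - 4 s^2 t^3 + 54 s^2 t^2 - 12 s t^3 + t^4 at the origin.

E_6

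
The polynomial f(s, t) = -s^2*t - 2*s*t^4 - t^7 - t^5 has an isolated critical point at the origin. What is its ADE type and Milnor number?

Type D6, Milnor number mu = 6.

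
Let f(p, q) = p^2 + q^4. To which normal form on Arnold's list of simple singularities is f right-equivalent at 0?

A_3

The Hessian of f at 0 has rank 1. Corank 1: A-series; mu = 3 gives A_3.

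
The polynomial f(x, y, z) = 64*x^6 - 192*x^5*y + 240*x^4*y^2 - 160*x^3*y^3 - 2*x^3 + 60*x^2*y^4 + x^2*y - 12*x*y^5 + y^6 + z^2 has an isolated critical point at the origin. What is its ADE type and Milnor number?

Type D_7, Milnor number mu = 7.

The Hessian of f at 0 has rank 1. Corank 2; j^3 = -x^2*(2*x - y) has shape L^2 M (L != M), so D-series; mu = 7 gives D_7.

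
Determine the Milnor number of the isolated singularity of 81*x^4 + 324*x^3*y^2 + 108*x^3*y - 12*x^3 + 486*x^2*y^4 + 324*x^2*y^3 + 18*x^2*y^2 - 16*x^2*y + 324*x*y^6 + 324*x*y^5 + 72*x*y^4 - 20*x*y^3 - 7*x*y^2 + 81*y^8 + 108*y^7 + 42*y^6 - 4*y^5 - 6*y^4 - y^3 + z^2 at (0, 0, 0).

The Hessian of f at 0 is [[0, 0, 0], [0, 0, 0], [0, 0, 2]] with rank 1, so corank 2. A Groebner basis of the Jacobian ideal J(f) in C{x,y,z} is {x*y^2 - 2*x*y/7 - y^2/7, 4*x*y/7 + y^3 + 2*y^2/7, x^2 + 13*x*y/14 + 3*y^2/14, z}; counting standard monomials gives mu = 5. Corank 2; j^3 = -(2*x + y)^2*(3*x + y) has shape L^2 M (L != M), so D-series; mu = 5 gives D_5.

5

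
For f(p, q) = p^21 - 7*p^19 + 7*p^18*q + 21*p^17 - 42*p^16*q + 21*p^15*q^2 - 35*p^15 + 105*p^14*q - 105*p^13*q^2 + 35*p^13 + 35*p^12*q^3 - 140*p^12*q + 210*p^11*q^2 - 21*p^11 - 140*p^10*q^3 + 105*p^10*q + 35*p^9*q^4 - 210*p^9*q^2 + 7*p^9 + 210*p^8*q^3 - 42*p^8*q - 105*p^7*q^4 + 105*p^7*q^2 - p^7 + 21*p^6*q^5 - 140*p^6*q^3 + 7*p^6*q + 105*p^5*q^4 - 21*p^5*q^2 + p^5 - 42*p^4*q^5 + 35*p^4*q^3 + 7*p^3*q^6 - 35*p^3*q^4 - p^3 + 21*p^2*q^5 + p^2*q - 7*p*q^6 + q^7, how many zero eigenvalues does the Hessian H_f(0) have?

Hessian at 0 has rank 0.

2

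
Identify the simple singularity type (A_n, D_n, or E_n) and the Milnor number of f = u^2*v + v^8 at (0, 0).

Type D_9, Milnor number mu = 9.

The Hessian of f at 0 is [[0, 0], [0, 0]] with rank 0, so corank 2. A Groebner basis of the Jacobian ideal J(f) in C{u,v} is {u^2/8 + v^7, u^3, u*v}; counting standard monomials gives mu = 9. Corank 2; j^3 = u^2*v has shape L^2 M (L != M), so D-series; mu = 9 gives D_9.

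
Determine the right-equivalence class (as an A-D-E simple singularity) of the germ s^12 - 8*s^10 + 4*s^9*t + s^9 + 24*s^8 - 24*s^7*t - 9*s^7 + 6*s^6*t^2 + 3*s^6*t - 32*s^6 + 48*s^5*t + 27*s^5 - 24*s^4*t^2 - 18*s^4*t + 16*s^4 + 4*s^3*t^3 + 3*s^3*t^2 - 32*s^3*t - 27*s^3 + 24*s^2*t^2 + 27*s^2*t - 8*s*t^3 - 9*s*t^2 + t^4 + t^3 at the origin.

The Hessian of f at 0 has rank 0. Corank 2; j^3 = -(3*s - t)^3 is a perfect cube, so E-series; the 4-jet and mu = 6 give E_6.

E6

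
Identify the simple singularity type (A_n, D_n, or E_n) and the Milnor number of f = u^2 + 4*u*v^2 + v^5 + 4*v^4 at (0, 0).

Type A_4, Milnor number mu = 4.

The Hessian of f at 0 has rank 1. Corank 1: A-series; mu = 4 gives A_4.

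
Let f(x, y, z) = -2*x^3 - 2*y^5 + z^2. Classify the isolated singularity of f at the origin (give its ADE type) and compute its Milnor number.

The Hessian of f at 0 is [[0, 0, 0], [0, 0, 0], [0, 0, 2]] with rank 1, so corank 2. A Groebner basis of the Jacobian ideal J(f) in C{x,y,z} is {y^4, x^2, z}; counting standard monomials gives mu = 8. Corank 2; j^3 = -2*x^3 is a perfect cube, so E-series; the 5-jet and mu = 8 give E_8.

Type E_8, Milnor number mu = 8.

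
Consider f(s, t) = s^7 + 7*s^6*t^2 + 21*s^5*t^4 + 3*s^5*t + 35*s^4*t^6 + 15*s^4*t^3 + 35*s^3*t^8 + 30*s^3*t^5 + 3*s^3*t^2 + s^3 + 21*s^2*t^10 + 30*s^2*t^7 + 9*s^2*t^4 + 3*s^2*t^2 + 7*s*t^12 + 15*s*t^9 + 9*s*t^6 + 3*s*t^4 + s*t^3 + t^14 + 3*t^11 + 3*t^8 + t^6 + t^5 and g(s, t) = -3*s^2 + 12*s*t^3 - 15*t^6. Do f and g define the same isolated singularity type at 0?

No.

The Hessian of f at 0 has rank 0. Corank 2; j^3 = s^3 is a perfect cube, so E-series; the 4-jet and mu = 7 give E_7. The Hessian of g at 0 has rank 1. Corank 1: A-series; mu = 5 gives A_5. f is E_7 but g is A_5, hence not right-equivalent.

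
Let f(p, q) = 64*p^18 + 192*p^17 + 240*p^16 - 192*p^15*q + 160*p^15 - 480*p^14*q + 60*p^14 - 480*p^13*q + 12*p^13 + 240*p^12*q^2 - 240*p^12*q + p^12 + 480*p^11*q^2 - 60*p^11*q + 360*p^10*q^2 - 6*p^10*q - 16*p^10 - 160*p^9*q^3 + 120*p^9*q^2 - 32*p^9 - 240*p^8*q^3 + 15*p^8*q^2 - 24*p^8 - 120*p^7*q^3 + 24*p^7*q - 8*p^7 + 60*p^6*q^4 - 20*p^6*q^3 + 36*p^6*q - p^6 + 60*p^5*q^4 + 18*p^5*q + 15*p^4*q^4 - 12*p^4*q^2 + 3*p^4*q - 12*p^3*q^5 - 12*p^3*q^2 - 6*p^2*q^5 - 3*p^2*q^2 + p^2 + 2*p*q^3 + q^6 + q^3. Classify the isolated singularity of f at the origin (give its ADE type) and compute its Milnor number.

The Hessian of f at 0 has rank 1. Corank 1: A-series; mu = 2 gives A_2.

Type A_{2}, Milnor number mu = 2.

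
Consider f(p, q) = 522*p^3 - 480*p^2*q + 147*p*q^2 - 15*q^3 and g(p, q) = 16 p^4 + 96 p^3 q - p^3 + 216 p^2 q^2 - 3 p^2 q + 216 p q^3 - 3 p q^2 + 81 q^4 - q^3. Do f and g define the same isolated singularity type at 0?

No.

The Hessian of f at 0 is [[0, 0], [0, 0]] with rank 0, so corank 2. A Groebner basis of the Jacobian ideal J(f) in C{p,q} is {q^3, p^2 - q^2/22, p*q - 5*q^2/22}; counting standard monomials gives mu = 4. Corank 2; j^3 = 3*(3*p - q)*(58*p^2 - 34*p*q + 5*q^2) splits into three distinct lines over C (the quadratic factor has nonzero discriminant), so D_4. The Hessian of g at 0 is [[0, 0], [0, 0]] with rank 0, so corank 2. A Groebner basis of the Jacobian ideal J(g) in C{p,q} is {q^4, p*q^2 + 7*q^3/6, p^2 + 2*p*q + q^2}; counting standard monomials gives mu = 6. Corank 2; j^3 = -(p + q)^3 is a perfect cube, so E-series; the 4-jet and mu = 6 give E_6. f is D_4 but g is E_6, hence not right-equivalent.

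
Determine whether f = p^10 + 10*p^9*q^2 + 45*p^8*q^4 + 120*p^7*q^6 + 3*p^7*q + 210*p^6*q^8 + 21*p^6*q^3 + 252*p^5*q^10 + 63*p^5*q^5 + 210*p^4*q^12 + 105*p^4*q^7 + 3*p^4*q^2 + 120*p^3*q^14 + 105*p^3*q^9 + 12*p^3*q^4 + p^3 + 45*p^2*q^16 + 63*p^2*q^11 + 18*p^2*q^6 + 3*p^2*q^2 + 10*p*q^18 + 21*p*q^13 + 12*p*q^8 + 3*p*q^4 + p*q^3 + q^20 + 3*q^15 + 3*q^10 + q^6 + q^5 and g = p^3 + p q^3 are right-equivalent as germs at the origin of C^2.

Yes.

The Hessian of f at 0 has rank 0. Corank 2; j^3 = p^3 is a perfect cube, so E-series; the 4-jet and mu = 7 give E_7. The Hessian of g at 0 has rank 0. Corank 2; j^3 = p^3 is a perfect cube, so E-series; the 4-jet and mu = 7 give E_7. Both have type E_7, hence right-equivalent.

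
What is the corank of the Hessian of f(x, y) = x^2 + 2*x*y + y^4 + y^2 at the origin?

1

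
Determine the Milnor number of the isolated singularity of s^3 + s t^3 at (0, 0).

7

The Hessian of f at 0 has rank 0. Corank 2; j^3 = s^3 is a perfect cube, so E-series; the 4-jet and mu = 7 give E_7.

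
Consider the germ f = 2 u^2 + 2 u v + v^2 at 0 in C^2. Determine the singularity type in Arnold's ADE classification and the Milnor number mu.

Type A_{1}, Milnor number mu = 1.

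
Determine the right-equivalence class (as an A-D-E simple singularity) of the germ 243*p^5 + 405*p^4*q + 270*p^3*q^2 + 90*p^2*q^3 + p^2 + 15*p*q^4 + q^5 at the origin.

The Hessian of f at 0 has rank 1. Corank 1: A-series; mu = 4 gives A_4.

A4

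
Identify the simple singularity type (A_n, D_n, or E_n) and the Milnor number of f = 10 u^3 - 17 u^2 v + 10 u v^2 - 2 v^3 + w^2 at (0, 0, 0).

The Hessian of f at 0 has rank 1. Corank 2; j^3 = (2*u - v)*(5*u^2 - 6*u*v + 2*v^2) splits into three distinct lines over C (the quadratic factor has nonzero discriminant), so D_4.

Type D_{4}, Milnor number mu = 4.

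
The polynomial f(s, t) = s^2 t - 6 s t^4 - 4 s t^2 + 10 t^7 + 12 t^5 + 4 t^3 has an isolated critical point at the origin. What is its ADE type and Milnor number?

The Hessian of f at 0 has rank 0. Corank 2; j^3 = t*(s - 2*t)^2 has shape L^2 M (L != M), so D-series; mu = 8 gives D_8.

Type D_8, Milnor number mu = 8.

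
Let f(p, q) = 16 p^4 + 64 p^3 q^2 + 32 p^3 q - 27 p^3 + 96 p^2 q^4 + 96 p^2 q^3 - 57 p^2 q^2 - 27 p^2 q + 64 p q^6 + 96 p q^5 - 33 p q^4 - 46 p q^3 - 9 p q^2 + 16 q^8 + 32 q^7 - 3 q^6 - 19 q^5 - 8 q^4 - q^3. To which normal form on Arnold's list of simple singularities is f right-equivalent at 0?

E6

The Hessian of f at 0 has rank 0. Corank 2; j^3 = -(3*p + q)^3 is a perfect cube, so E-series; the 4-jet and mu = 6 give E_6.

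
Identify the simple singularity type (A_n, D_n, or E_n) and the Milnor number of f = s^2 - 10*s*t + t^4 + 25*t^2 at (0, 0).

The Hessian of f at 0 is [[2, -10], [-10, 50]] with rank 1, so corank 1. A Groebner basis of the Jacobian ideal J(f) in C{s,t} is {t^3, s - 5*t}; counting standard monomials gives mu = 3. Corank 1: A-series; mu = 3 gives A_3.

Type A_3, Milnor number mu = 3.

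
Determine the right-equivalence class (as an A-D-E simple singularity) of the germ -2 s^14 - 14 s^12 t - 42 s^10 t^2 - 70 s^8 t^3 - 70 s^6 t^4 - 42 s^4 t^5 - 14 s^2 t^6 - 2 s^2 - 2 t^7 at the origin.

The Hessian of f at 0 has rank 1. Corank 1: A-series; mu = 6 gives A_6.

A_{6}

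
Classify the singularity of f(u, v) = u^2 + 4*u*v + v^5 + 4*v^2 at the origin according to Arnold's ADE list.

A_{4}

The Hessian of f at 0 has rank 1. Corank 1: A-series; mu = 4 gives A_4.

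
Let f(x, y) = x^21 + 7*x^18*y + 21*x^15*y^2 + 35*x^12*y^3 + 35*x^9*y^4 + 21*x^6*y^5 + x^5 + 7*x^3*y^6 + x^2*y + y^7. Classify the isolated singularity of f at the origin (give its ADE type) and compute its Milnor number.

Type D_{8}, Milnor number mu = 8.

The Hessian of f at 0 has rank 0. Corank 2; j^3 = x^2*y has shape L^2 M (L != M), so D-series; mu = 8 gives D_8.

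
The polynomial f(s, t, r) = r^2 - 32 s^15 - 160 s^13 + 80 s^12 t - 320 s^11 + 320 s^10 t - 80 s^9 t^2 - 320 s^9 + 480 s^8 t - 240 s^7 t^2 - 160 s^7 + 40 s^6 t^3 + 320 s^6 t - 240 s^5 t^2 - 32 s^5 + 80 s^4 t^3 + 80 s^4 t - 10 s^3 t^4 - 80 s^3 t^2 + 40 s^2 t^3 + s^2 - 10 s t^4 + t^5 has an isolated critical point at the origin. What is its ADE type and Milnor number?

Type A_4, Milnor number mu = 4.

The Hessian of f at 0 has rank 2. Corank 1: A-series; mu = 4 gives A_4.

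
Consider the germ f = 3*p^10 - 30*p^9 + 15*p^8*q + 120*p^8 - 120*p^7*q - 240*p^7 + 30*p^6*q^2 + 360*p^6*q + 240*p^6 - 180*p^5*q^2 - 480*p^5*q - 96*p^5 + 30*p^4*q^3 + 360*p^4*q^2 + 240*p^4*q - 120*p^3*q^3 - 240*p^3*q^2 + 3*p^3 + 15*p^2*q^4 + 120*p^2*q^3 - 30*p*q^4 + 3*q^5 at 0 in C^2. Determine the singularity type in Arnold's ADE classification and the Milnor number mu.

The Hessian of f at 0 has rank 0. Corank 2; j^3 = 3*p^3 is a perfect cube, so E-series; the 5-jet and mu = 8 give E_8.

Type E_8, Milnor number mu = 8.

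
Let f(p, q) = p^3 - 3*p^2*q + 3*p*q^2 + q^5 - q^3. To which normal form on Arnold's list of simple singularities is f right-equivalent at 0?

E8

The Hessian of f at 0 has rank 0. Corank 2; j^3 = (p - q)^3 is a perfect cube, so E-series; the 5-jet and mu = 8 give E_8.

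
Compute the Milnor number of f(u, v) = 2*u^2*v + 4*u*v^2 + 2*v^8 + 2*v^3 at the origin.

9

The Hessian of f at 0 has rank 0. Corank 2; j^3 = 2*v*(u + v)^2 has shape L^2 M (L != M), so D-series; mu = 9 gives D_9.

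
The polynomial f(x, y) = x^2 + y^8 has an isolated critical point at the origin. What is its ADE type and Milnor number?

Type A_7, Milnor number mu = 7.

The Hessian of f at 0 is [[2, 0], [0, 0]] with rank 1, so corank 1. A Groebner basis of the Jacobian ideal J(f) in C{x,y} is {y^7, x}; counting standard monomials gives mu = 7. Corank 1: A-series; mu = 7 gives A_7.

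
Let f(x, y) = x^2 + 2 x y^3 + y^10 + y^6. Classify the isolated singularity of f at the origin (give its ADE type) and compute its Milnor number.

The Hessian of f at 0 has rank 1. Corank 1: A-series; mu = 9 gives A_9.

Type A_9, Milnor number mu = 9.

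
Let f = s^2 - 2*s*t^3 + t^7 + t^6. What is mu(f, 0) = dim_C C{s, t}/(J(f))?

6

The Hessian of f at 0 has rank 1. Corank 1: A-series; mu = 6 gives A_6.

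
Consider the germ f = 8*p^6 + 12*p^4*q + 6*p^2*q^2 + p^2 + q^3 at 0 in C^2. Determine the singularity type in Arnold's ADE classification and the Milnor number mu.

Type A_{2}, Milnor number mu = 2.

The Hessian of f at 0 has rank 1. Corank 1: A-series; mu = 2 gives A_2.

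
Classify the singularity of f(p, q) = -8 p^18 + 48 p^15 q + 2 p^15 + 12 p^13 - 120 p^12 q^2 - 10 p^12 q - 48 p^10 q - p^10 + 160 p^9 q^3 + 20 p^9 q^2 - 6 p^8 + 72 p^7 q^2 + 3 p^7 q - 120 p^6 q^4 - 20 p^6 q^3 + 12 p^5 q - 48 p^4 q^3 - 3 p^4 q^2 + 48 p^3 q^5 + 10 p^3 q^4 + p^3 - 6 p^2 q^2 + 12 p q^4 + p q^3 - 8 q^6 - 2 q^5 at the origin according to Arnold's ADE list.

E_{7}

The Hessian of f at 0 is [[0, 0], [0, 0]] with rank 0, so corank 2. A Groebner basis of the Jacobian ideal J(f) in C{p,q} is {-p^2/4 + q^4 - q^3/12, p^3, p^2*q + p^2/12 + q^3/36, -p^2/2 + p*q^2 - q^3/6}; counting standard monomials gives mu = 7. Corank 2; j^3 = p^3 is a perfect cube, so E-series; the 4-jet and mu = 7 give E_7.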